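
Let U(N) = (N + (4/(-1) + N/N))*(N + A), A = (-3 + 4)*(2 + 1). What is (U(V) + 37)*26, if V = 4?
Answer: 1144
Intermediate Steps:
A = 3 (A = 1*3 = 3)
U(N) = (-3 + N)*(3 + N) (U(N) = (N + (4/(-1) + N/N))*(N + 3) = (N + (4*(-1) + 1))*(3 + N) = (N + (-4 + 1))*(3 + N) = (N - 3)*(3 + N) = (-3 + N)*(3 + N))
(U(V) + 37)*26 = ((-9 + 4²) + 37)*26 = ((-9 + 16) + 37)*26 = (7 + 37)*26 = 44*26 = 1144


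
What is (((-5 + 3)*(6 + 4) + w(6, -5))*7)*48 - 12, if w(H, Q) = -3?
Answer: -7740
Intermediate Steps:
(((-5 + 3)*(6 + 4) + w(6, -5))*7)*48 - 12 = (((-5 + 3)*(6 + 4) - 3)*7)*48 - 12 = ((-2*10 - 3)*7)*48 - 12 = ((-20 - 3)*7)*48 - 12 = -23*7*48 - 12 = -161*48 - 12 = -7728 - 12 = -7740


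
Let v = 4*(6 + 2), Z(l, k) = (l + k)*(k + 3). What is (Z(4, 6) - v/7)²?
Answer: 357604/49 ≈ 7298.0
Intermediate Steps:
Z(l, k) = (3 + k)*(k + l) (Z(l, k) = (k + l)*(3 + k) = (3 + k)*(k + l))
v = 32 (v = 4*8 = 32)
(Z(4, 6) - v/7)² = ((6² + 3*6 + 3*4 + 6*4) - 32/7)² = ((36 + 18 + 12 + 24) - 32/7)² = (90 - 1*32/7)² = (90 - 32/7)² = (598/7)² = 357604/49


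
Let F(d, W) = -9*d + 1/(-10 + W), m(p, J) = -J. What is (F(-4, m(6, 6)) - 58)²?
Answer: 124609/256 ≈ 486.75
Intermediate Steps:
F(d, W) = 1/(-10 + W) - 9*d
(F(-4, m(6, 6)) - 58)² = ((1 + 90*(-4) - 9*(-1*6)*(-4))/(-10 - 1*6) - 58)² = ((1 - 360 - 9*(-6)*(-4))/(-10 - 6) - 58)² = ((1 - 360 - 216)/(-16) - 58)² = (-1/16*(-575) - 58)² = (575/16 - 58)² = (-353/16)² = 124609/256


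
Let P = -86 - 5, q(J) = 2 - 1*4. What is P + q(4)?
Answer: -93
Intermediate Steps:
q(J) = -2 (q(J) = 2 - 4 = -2)
P = -91
P + q(4) = -91 - 2 = -93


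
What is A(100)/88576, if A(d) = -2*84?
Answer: -21/11072 ≈ -0.0018967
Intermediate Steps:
A(d) = -168
A(100)/88576 = -168/88576 = -168*1/88576 = -21/11072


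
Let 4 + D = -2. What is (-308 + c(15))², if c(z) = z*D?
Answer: 158404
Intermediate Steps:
D = -6 (D = -4 - 2 = -6)
c(z) = -6*z (c(z) = z*(-6) = -6*z)
(-308 + c(15))² = (-308 - 6*15)² = (-308 - 90)² = (-398)² = 158404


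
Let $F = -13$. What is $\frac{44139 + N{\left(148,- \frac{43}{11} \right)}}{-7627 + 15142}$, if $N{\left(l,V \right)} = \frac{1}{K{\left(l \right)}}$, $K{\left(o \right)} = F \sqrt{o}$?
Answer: $\frac{14713}{2505} - \frac{\sqrt{37}}{7229430} \approx 5.8735$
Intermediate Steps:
$K{\left(o \right)} = - 13 \sqrt{o}$
$N{\left(l,V \right)} = - \frac{1}{13 \sqrt{l}}$ ($N{\left(l,V \right)} = \frac{1}{\left(-13\right) \sqrt{l}} = - \frac{1}{13 \sqrt{l}}$)
$\frac{44139 + N{\left(148,- \frac{43}{11} \right)}}{-7627 + 15142} = \frac{44139 - \frac{1}{13 \cdot 2 \sqrt{37}}}{-7627 + 15142} = \frac{44139 - \frac{\frac{1}{74} \sqrt{37}}{13}}{7515} = \left(44139 - \frac{\sqrt{37}}{962}\right) \frac{1}{7515} = \frac{14713}{2505} - \frac{\sqrt{37}}{7229430}$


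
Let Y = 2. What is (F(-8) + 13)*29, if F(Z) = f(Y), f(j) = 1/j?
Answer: 783/2 ≈ 391.50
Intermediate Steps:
f(j) = 1/j
F(Z) = ½ (F(Z) = 1/2 = ½)
(F(-8) + 13)*29 = (½ + 13)*29 = (27/2)*29 = 783/2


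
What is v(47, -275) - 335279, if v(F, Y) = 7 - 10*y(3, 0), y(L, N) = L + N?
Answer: -335302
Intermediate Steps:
v(F, Y) = -23 (v(F, Y) = 7 - 10*(3 + 0) = 7 - 10*3 = 7 - 30 = -23)
v(47, -275) - 335279 = -23 - 335279 = -335302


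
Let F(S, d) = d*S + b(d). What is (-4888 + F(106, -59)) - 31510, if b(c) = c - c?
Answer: -42652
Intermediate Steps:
b(c) = 0
F(S, d) = S*d (F(S, d) = d*S + 0 = S*d + 0 = S*d)
(-4888 + F(106, -59)) - 31510 = (-4888 + 106*(-59)) - 31510 = (-4888 - 6254) - 31510 = -11142 - 31510 = -42652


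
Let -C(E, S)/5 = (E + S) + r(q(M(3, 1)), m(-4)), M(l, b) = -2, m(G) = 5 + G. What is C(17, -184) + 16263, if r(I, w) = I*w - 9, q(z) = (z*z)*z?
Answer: 17183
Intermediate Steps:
q(z) = z³ (q(z) = z²*z = z³)
r(I, w) = -9 + I*w
C(E, S) = 85 - 5*E - 5*S (C(E, S) = -5*((E + S) + (-9 + (-2)³*(5 - 4))) = -5*((E + S) + (-9 - 8*1)) = -5*((E + S) + (-9 - 8)) = -5*((E + S) - 17) = -5*(-17 + E + S) = 85 - 5*E - 5*S)
C(17, -184) + 16263 = (85 - 5*17 - 5*(-184)) + 16263 = (85 - 85 + 920) + 16263 = 920 + 16263 = 17183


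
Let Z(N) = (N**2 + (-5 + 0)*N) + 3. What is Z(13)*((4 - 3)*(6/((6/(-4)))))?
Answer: -428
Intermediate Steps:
Z(N) = 3 + N**2 - 5*N (Z(N) = (N**2 - 5*N) + 3 = 3 + N**2 - 5*N)
Z(13)*((4 - 3)*(6/((6/(-4))))) = (3 + 13**2 - 5*13)*((4 - 3)*(6/((6/(-4))))) = (3 + 169 - 65)*(1*(6/((6*(-1/4))))) = 107*(1*(6/(-3/2))) = 107*(1*(6*(-2/3))) = 107*(1*(-4)) = 107*(-4) = -428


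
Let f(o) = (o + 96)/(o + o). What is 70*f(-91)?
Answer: -25/13 ≈ -1.9231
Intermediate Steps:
f(o) = (96 + o)/(2*o) (f(o) = (96 + o)/((2*o)) = (96 + o)*(1/(2*o)) = (96 + o)/(2*o))
70*f(-91) = 70*((1/2)*(96 - 91)/(-91)) = 70*((1/2)*(-1/91)*5) = 70*(-5/182) = -25/13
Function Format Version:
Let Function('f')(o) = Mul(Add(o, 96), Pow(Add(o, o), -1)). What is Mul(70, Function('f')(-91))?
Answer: Rational(-25, 13) ≈ -1.9231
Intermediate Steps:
Function('f')(o) = Mul(Rational(1, 2), Pow(o, -1), Add(96, o)) (Function('f')(o) = Mul(Add(96, o), Pow(Mul(2, o), -1)) = Mul(Add(96, o), Mul(Rational(1, 2), Pow(o, -1))) = Mul(Rational(1, 2), Pow(o, -1), Add(96, o)))
Mul(70, Function('f')(-91)) = Mul(70, Mul(Rational(1, 2), Pow(-91, -1), Add(96, -91))) = Mul(70, Mul(Rational(1, 2), Rational(-1, 91), 5)) = Mul(70, Rational(-5, 182)) = Rational(-25, 13)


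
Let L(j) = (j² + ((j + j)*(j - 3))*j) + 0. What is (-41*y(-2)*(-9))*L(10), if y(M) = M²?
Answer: 2214000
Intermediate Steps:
L(j) = j² + 2*j²*(-3 + j) (L(j) = (j² + ((2*j)*(-3 + j))*j) + 0 = (j² + (2*j*(-3 + j))*j) + 0 = (j² + 2*j²*(-3 + j)) + 0 = j² + 2*j²*(-3 + j))
(-41*y(-2)*(-9))*L(10) = (-41*(-2)²*(-9))*(10²*(-5 + 2*10)) = (-164*(-9))*(100*(-5 + 20)) = (-41*(-36))*(100*15) = 1476*1500 = 2214000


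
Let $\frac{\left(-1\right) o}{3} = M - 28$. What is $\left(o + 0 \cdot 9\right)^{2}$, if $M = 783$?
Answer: $5130225$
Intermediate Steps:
$o = -2265$ ($o = - 3 \left(783 - 28\right) = \left(-3\right) 755 = -2265$)
$\left(o + 0 \cdot 9\right)^{2} = \left(-2265 + 0 \cdot 9\right)^{2} = \left(-2265 + 0\right)^{2} = \left(-2265\right)^{2} = 5130225$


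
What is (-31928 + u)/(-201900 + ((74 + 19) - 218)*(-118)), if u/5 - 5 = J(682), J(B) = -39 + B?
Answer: 14344/93575 ≈ 0.15329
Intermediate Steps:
u = 3240 (u = 25 + 5*(-39 + 682) = 25 + 5*643 = 25 + 3215 = 3240)
(-31928 + u)/(-201900 + ((74 + 19) - 218)*(-118)) = (-31928 + 3240)/(-201900 + ((74 + 19) - 218)*(-118)) = -28688/(-201900 + (93 - 218)*(-118)) = -28688/(-201900 - 125*(-118)) = -28688/(-201900 + 14750) = -28688/(-187150) = -28688*(-1/187150) = 14344/93575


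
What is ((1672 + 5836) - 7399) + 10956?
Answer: 11065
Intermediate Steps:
((1672 + 5836) - 7399) + 10956 = (7508 - 7399) + 10956 = 109 + 10956 = 11065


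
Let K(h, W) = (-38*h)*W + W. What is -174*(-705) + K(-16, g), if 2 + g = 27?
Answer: 137895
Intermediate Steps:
g = 25 (g = -2 + 27 = 25)
K(h, W) = W - 38*W*h (K(h, W) = -38*W*h + W = W - 38*W*h)
-174*(-705) + K(-16, g) = -174*(-705) + 25*(1 - 38*(-16)) = 122670 + 25*(1 + 608) = 122670 + 25*609 = 122670 + 15225 = 137895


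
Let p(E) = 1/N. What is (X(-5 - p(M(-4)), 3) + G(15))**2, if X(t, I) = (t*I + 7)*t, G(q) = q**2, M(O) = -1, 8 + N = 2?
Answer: 1092025/16 ≈ 68252.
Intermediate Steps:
N = -6 (N = -8 + 2 = -6)
p(E) = -1/6 (p(E) = 1/(-6) = -1/6)
X(t, I) = t*(7 + I*t) (X(t, I) = (I*t + 7)*t = (7 + I*t)*t = t*(7 + I*t))
(X(-5 - p(M(-4)), 3) + G(15))**2 = ((-5 - 1*(-1/6))*(7 + 3*(-5 - 1*(-1/6))) + 15**2)**2 = ((-5 + 1/6)*(7 + 3*(-5 + 1/6)) + 225)**2 = (-29*(7 + 3*(-29/6))/6 + 225)**2 = (-29*(7 - 29/2)/6 + 225)**2 = (-29/6*(-15/2) + 225)**2 = (145/4 + 225)**2 = (1045/4)**2 = 1092025/16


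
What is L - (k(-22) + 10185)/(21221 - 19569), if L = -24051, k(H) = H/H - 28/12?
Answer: -119227307/4956 ≈ -24057.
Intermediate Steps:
k(H) = -4/3 (k(H) = 1 - 28*1/12 = 1 - 7/3 = -4/3)
L - (k(-22) + 10185)/(21221 - 19569) = -24051 - (-4/3 + 10185)/(21221 - 19569) = -24051 - 30551/(3*1652) = -24051 - 1*30551/4956 = -24051 - 30551/4956 = -119227307/4956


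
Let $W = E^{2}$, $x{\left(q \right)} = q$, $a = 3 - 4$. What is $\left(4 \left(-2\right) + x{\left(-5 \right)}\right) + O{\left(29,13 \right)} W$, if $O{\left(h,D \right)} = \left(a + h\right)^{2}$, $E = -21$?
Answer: $345731$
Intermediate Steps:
$a = -1$ ($a = 3 - 4 = -1$)
$O{\left(h,D \right)} = \left(-1 + h\right)^{2}$
$W = 441$ ($W = \left(-21\right)^{2} = 441$)
$\left(4 \left(-2\right) + x{\left(-5 \right)}\right) + O{\left(29,13 \right)} W = \left(4 \left(-2\right) - 5\right) + \left(-1 + 29\right)^{2} \cdot 441 = \left(-8 - 5\right) + 28^{2} \cdot 441 = -13 + 784 \cdot 441 = -13 + 345744 = 345731$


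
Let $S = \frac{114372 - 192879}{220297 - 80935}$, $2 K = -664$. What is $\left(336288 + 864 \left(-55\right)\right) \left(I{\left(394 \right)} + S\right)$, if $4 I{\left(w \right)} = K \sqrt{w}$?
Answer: $- \frac{3778384896}{23227} - 23967744 \sqrt{394} \approx -4.7591 \cdot 10^{8}$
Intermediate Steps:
$K = -332$ ($K = \frac{1}{2} \left(-664\right) = -332$)
$S = - \frac{26169}{46454}$ ($S = - \frac{78507}{139362} = \left(-78507\right) \frac{1}{139362} = - \frac{26169}{46454} \approx -0.56333$)
$I{\left(w \right)} = - 83 \sqrt{w}$ ($I{\left(w \right)} = \frac{\left(-332\right) \sqrt{w}}{4} = - 83 \sqrt{w}$)
$\left(336288 + 864 \left(-55\right)\right) \left(I{\left(394 \right)} + S\right) = \left(336288 + 864 \left(-55\right)\right) \left(- 83 \sqrt{394} - \frac{26169}{46454}\right) = \left(336288 - 47520\right) \left(- \frac{26169}{46454} - 83 \sqrt{394}\right) = 288768 \left(- \frac{26169}{46454} - 83 \sqrt{394}\right) = - \frac{3778384896}{23227} - 23967744 \sqrt{394}$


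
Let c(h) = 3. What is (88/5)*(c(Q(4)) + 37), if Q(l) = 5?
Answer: 704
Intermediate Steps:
(88/5)*(c(Q(4)) + 37) = (88/5)*(3 + 37) = (88*(⅕))*40 = (88/5)*40 = 704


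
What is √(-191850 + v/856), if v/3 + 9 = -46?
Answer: 3*I*√3904876190/428 ≈ 438.01*I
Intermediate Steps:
v = -165 (v = -27 + 3*(-46) = -27 - 138 = -165)
√(-191850 + v/856) = √(-191850 - 165/856) = √(-164223765/856) = 3*I*√3904876190/428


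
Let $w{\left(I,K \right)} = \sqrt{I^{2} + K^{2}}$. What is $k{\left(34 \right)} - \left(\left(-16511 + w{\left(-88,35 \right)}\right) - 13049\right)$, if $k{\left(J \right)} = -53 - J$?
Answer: $29473 - \sqrt{8969} \approx 29378.0$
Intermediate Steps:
$k{\left(34 \right)} - \left(\left(-16511 + w{\left(-88,35 \right)}\right) - 13049\right) = \left(-53 - 34\right) - \left(\left(-16511 + \sqrt{\left(-88\right)^{2} + 35^{2}}\right) - 13049\right) = \left(-53 - 34\right) - \left(\left(-16511 + \sqrt{7744 + 1225}\right) - 13049\right) = -87 - \left(\left(-16511 + \sqrt{8969}\right) - 13049\right) = -87 - \left(-29560 + \sqrt{8969}\right) = -87 + \left(29560 - \sqrt{8969}\right) = 29473 - \sqrt{8969}$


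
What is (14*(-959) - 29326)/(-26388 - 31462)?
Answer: 21376/28925 ≈ 0.73901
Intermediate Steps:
(14*(-959) - 29326)/(-26388 - 31462) = (-13426 - 29326)/(-57850) = -42752*(-1/57850) = 21376/28925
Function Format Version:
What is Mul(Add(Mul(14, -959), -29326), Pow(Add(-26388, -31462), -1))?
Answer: Rational(21376, 28925) ≈ 0.73901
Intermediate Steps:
Mul(Add(Mul(14, -959), -29326), Pow(Add(-26388, -31462), -1)) = Mul(Add(-13426, -29326), Pow(-57850, -1)) = Mul(-42752, Rational(-1, 57850)) = Rational(21376, 28925)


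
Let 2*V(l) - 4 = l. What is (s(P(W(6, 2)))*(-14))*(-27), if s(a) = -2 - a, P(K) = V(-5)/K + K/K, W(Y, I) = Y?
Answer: -2205/2 ≈ -1102.5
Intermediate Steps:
V(l) = 2 + l/2
P(K) = 1 - 1/(2*K) (P(K) = (2 + (1/2)*(-5))/K + K/K = (2 - 5/2)/K + 1 = -1/(2*K) + 1 = 1 - 1/(2*K))
(s(P(W(6, 2)))*(-14))*(-27) = ((-2 - (-1/2 + 6)/6)*(-14))*(-27) = ((-2 - 11/(6*2))*(-14))*(-27) = ((-2 - 1*11/12)*(-14))*(-27) = ((-2 - 11/12)*(-14))*(-27) = -35/12*(-14)*(-27) = (245/6)*(-27) = -2205/2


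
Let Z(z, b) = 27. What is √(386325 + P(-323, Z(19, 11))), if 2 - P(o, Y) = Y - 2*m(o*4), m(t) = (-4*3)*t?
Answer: 2*√104327 ≈ 645.99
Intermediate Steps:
m(t) = -12*t
P(o, Y) = 2 - Y - 96*o (P(o, Y) = 2 - (Y - (-24)*o*4) = 2 - (Y - (-24)*4*o) = 2 - (Y - (-96)*o) = 2 - (Y + 96*o) = 2 + (-Y - 96*o) = 2 - Y - 96*o)
√(386325 + P(-323, Z(19, 11))) = √(386325 + (2 - 1*27 - 96*(-323))) = √(386325 + (2 - 27 + 31008)) = √(386325 + 30983) = √417308 = 2*√104327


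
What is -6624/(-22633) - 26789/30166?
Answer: -406495853/682747078 ≈ -0.59538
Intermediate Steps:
-6624/(-22633) - 26789/30166 = -6624*(-1/22633) - 26789*1/30166 = 6624/22633 - 26789/30166 = -406495853/682747078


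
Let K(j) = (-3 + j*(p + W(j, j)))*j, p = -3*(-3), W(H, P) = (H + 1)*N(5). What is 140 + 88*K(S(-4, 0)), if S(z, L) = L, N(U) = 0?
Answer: 140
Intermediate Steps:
W(H, P) = 0 (W(H, P) = (H + 1)*0 = (1 + H)*0 = 0)
p = 9
K(j) = j*(-3 + 9*j) (K(j) = (-3 + j*(9 + 0))*j = (-3 + j*9)*j = (-3 + 9*j)*j = j*(-3 + 9*j))
140 + 88*K(S(-4, 0)) = 140 + 88*(3*0*(-1 + 3*0)) = 140 + 88*(3*0*(-1 + 0)) = 140 + 88*(3*0*(-1)) = 140 + 88*0 = 140 + 0 = 140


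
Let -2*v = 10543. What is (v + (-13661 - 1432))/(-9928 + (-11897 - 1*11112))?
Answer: 40729/65874 ≈ 0.61829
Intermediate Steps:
v = -10543/2 (v = -½*10543 = -10543/2 ≈ -5271.5)
(v + (-13661 - 1432))/(-9928 + (-11897 - 1*11112)) = (-10543/2 + (-13661 - 1432))/(-9928 + (-11897 - 1*11112)) = (-10543/2 - 15093)/(-9928 + (-11897 - 11112)) = -40729/(2*(-9928 - 23009)) = -40729/2/(-32937) = -40729/2*(-1/32937) = 40729/65874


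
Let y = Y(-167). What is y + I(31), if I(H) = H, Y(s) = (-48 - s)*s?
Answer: -19842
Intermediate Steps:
Y(s) = s*(-48 - s)
y = -19873 (y = -1*(-167)*(48 - 167) = -1*(-167)*(-119) = -19873)
y + I(31) = -19873 + 31 = -19842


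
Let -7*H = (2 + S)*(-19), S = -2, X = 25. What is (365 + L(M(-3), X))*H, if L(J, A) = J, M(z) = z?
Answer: 0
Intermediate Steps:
H = 0 (H = -(2 - 2)*(-19)/7 = -0*(-19) = -⅐*0 = 0)
(365 + L(M(-3), X))*H = (365 - 3)*0 = 362*0 = 0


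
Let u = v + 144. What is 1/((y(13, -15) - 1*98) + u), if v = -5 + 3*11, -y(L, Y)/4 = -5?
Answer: 1/94 ≈ 0.010638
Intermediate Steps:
y(L, Y) = 20 (y(L, Y) = -4*(-5) = 20)
v = 28 (v = -5 + 33 = 28)
u = 172 (u = 28 + 144 = 172)
1/((y(13, -15) - 1*98) + u) = 1/((20 - 1*98) + 172) = 1/((20 - 98) + 172) = 1/(-78 + 172) = 1/94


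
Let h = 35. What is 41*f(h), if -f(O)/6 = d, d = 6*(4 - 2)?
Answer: -2952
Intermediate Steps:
d = 12 (d = 6*2 = 12)
f(O) = -72 (f(O) = -6*12 = -72)
41*f(h) = 41*(-72) = -2952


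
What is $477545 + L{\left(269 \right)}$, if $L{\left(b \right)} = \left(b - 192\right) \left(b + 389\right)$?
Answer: $528211$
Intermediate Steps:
$L{\left(b \right)} = \left(-192 + b\right) \left(389 + b\right)$
$477545 + L{\left(269 \right)} = 477545 + \left(-74688 + 269^{2} + 197 \cdot 269\right) = 477545 + \left(-74688 + 72361 + 52993\right) = 477545 + 50666 = 528211$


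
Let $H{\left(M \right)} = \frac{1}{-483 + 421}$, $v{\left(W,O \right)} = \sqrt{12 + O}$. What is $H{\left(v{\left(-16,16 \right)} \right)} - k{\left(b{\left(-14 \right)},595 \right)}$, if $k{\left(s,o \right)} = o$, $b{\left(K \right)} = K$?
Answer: $- \frac{36891}{62} \approx -595.02$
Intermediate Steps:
$H{\left(M \right)} = - \frac{1}{62}$ ($H{\left(M \right)} = \frac{1}{-62} = - \frac{1}{62}$)
$H{\left(v{\left(-16,16 \right)} \right)} - k{\left(b{\left(-14 \right)},595 \right)} = - \frac{1}{62} - 595 = - \frac{36891}{62}$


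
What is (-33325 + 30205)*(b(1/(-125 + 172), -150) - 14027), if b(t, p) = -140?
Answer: 44201040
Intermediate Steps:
(-33325 + 30205)*(b(1/(-125 + 172), -150) - 14027) = (-33325 + 30205)*(-140 - 14027) = -3120*(-14167) = 44201040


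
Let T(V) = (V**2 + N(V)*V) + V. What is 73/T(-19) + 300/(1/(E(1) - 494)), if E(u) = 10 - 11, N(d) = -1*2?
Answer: -56429927/380 ≈ -1.4850e+5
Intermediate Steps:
N(d) = -2
E(u) = -1
T(V) = V**2 - V (T(V) = (V**2 - 2*V) + V = V**2 - V)
73/T(-19) + 300/(1/(E(1) - 494)) = 73/((-19*(-1 - 19))) + 300/(1/(-1 - 494)) = 73/((-19*(-20))) + 300/(1/(-495)) = 73/380 + 300/(-1/495) = 73*(1/380) + 300*(-495) = 73/380 - 148500 = -56429927/380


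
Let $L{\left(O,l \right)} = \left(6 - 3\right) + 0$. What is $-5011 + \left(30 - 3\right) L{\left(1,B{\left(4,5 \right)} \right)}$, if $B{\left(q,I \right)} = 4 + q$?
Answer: $-4930$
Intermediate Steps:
$L{\left(O,l \right)} = 3$ ($L{\left(O,l \right)} = 3 + 0 = 3$)
$-5011 + \left(30 - 3\right) L{\left(1,B{\left(4,5 \right)} \right)} = -5011 + \left(30 - 3\right) 3 = -5011 + 27 \cdot 3 = -5011 + 81 = -4930$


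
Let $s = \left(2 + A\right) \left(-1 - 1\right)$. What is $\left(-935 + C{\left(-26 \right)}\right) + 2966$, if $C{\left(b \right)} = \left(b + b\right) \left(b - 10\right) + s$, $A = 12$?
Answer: $3875$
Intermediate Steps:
$s = -28$ ($s = \left(2 + 12\right) \left(-1 - 1\right) = 14 \left(-2\right) = -28$)
$C{\left(b \right)} = -28 + 2 b \left(-10 + b\right)$ ($C{\left(b \right)} = \left(b + b\right) \left(b - 10\right) - 28 = 2 b \left(-10 + b\right) - 28 = -28 + 2 b \left(-10 + b\right)$)
$\left(-935 + C{\left(-26 \right)}\right) + 2966 = \left(-935 - \left(-492 - 1352\right)\right) + 2966 = \left(-935 + \left(-28 + 520 + 2 \cdot 676\right)\right) + 2966 = \left(-935 + \left(-28 + 520 + 1352\right)\right) + 2966 = \left(-935 + 1844\right) + 2966 = 909 + 2966 = 3875$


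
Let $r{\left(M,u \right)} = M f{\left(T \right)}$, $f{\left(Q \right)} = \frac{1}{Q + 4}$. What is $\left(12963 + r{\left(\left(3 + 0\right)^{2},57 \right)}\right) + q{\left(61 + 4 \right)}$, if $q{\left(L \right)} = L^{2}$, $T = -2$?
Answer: $\frac{34385}{2} \approx 17193.0$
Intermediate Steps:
$f{\left(Q \right)} = \frac{1}{4 + Q}$
$r{\left(M,u \right)} = \frac{M}{2}$ ($r{\left(M,u \right)} = \frac{M}{4 - 2} = \frac{M}{2}$)
$\left(12963 + r{\left(\left(3 + 0\right)^{2},57 \right)}\right) + q{\left(61 + 4 \right)} = \left(12963 + \frac{\left(3 + 0\right)^{2}}{2}\right) + \left(61 + 4\right)^{2} = \left(12963 + \frac{3^{2}}{2}\right) + 65^{2} = \left(12963 + \frac{1}{2} \cdot 9\right) + 4225 = \left(12963 + \frac{9}{2}\right) + 4225 = \frac{25935}{2} + 4225 = \frac{34385}{2}$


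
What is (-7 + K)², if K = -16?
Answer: 529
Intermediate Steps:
(-7 + K)² = (-7 - 16)² = (-23)² = 529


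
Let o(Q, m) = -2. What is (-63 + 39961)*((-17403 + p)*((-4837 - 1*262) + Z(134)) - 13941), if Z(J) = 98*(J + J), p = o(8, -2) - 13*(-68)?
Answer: -13951568787588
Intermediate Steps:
p = 882 (p = -2 - 13*(-68) = -2 + 884 = 882)
Z(J) = 196*J (Z(J) = 98*(2*J) = 196*J)
(-63 + 39961)*((-17403 + p)*((-4837 - 1*262) + Z(134)) - 13941) = (-63 + 39961)*((-17403 + 882)*((-4837 - 1*262) + 196*134) - 13941) = 39898*(-16521*((-4837 - 262) + 26264) - 13941) = 39898*(-16521*(-5099 + 26264) - 13941) = 39898*(-16521*21165 - 13941) = 39898*(-349666965 - 13941) = 39898*(-349680906) = -13951568787588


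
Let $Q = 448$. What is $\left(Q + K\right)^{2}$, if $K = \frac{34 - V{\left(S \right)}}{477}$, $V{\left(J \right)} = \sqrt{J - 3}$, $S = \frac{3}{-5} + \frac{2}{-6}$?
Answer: $\frac{\left(3205950 - i \sqrt{885}\right)^{2}}{51194025} \approx 2.0077 \cdot 10^{5} - 3.726 i$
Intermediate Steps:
$S = - \frac{14}{15}$ ($S = 3 \left(- \frac{1}{5}\right) + 2 \left(- \frac{1}{6}\right) = - \frac{3}{5} - \frac{1}{3} = - \frac{14}{15} \approx -0.93333$)
$V{\left(J \right)} = \sqrt{-3 + J}$
$K = \frac{34}{477} - \frac{i \sqrt{885}}{7155}$ ($K = \frac{34 - \sqrt{-3 - \frac{14}{15}}}{477} = \left(34 - \sqrt{- \frac{59}{15}}\right) \frac{1}{477} = \left(34 - \frac{i \sqrt{885}}{15}\right) \frac{1}{477} = \frac{34}{477} - \frac{i \sqrt{885}}{7155} \approx 0.071279 - 0.0041578 i$)
$\left(Q + K\right)^{2} = \left(448 + \left(\frac{34}{477} - \frac{i \sqrt{885}}{7155}\right)\right)^{2} = \left(\frac{213730}{477} - \frac{i \sqrt{885}}{7155}\right)^{2}$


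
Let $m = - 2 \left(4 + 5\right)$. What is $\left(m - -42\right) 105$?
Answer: $2520$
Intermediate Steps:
$m = -18$ ($m = \left(-2\right) 9 = -18$)
$\left(m - -42\right) 105 = \left(-18 - -42\right) 105 = \left(-18 + \left(-12 + 54\right)\right) 105 = \left(-18 + 42\right) 105 = 24 \cdot 105 = 2520$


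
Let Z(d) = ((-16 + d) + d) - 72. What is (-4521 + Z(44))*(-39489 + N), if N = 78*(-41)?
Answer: 192987927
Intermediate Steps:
N = -3198
Z(d) = -88 + 2*d (Z(d) = (-16 + 2*d) - 72 = -88 + 2*d)
(-4521 + Z(44))*(-39489 + N) = (-4521 + (-88 + 2*44))*(-39489 - 3198) = (-4521 + (-88 + 88))*(-42687) = (-4521 + 0)*(-42687) = -4521*(-42687) = 192987927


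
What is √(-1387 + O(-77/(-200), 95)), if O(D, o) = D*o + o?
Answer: I*√502170/20 ≈ 35.432*I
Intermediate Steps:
O(D, o) = o + D*o
√(-1387 + O(-77/(-200), 95)) = √(-1387 + 95*(1 - 77/(-200))) = √(-1387 + 95*(1 - 77*(-1/200))) = √(-1387 + 95*(1 + 77/200)) = √(-1387 + 95*(277/200)) = √(-1387 + 5263/40) = √(-50217/40) = I*√502170/20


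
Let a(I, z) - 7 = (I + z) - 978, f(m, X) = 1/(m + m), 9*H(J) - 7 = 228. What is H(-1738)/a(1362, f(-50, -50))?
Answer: 23500/351891 ≈ 0.066782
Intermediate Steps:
H(J) = 235/9 (H(J) = 7/9 + (⅑)*228 = 7/9 + 76/3 = 235/9)
f(m, X) = 1/(2*m)
a(I, z) = -971 + I + z (a(I, z) = 7 + ((I + z) - 978) = 7 + (-978 + I + z) = -971 + I + z)
H(-1738)/a(1362, f(-50, -50)) = 235/(9*(-971 + 1362 + (½)/(-50))) = 235/(9*(-971 + 1362 + (½)*(-1/50))) = 235/(9*(-971 + 1362 - 1/100)) = 235/(9*(39099/100)) = (235/9)*(100/39099) = 23500/351891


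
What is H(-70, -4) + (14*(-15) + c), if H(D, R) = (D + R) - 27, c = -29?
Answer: -340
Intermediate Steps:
H(D, R) = -27 + D + R
H(-70, -4) + (14*(-15) + c) = (-27 - 70 - 4) + (14*(-15) - 29) = -101 + (-210 - 29) = -101 - 239 = -340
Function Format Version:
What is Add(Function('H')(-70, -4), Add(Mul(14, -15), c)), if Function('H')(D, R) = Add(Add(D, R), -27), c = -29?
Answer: -340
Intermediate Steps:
Function('H')(D, R) = Add(-27, D, R)
Add(Function('H')(-70, -4), Add(Mul(14, -15), c)) = Add(Add(-27, -70, -4), Add(Mul(14, -15), -29)) = Add(-101, Add(-210, -29)) = Add(-101, -239) = -340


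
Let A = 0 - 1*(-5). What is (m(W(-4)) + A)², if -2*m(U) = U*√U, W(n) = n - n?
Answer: 25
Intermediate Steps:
W(n) = 0
m(U) = -U^(3/2)/2 (m(U) = -U*√U/2 = -U^(3/2)/2)
A = 5 (A = 0 + 5 = 5)
(m(W(-4)) + A)² = (-0^(3/2)/2 + 5)² = (-½*0 + 5)² = (0 + 5)² = 5² = 25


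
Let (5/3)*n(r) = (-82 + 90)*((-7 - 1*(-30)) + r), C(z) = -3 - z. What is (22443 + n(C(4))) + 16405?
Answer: 194624/5 ≈ 38925.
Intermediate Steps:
n(r) = 552/5 + 24*r/5 (n(r) = 3*((-82 + 90)*((-7 - 1*(-30)) + r))/5 = 3*(8*((-7 + 30) + r))/5 = 3*(8*(23 + r))/5 = 3*(184 + 8*r)/5 = 552/5 + 24*r/5)
(22443 + n(C(4))) + 16405 = (22443 + (552/5 + 24*(-3 - 1*4)/5)) + 16405 = (22443 + (552/5 + 24*(-3 - 4)/5)) + 16405 = (22443 + (552/5 + (24/5)*(-7))) + 16405 = (22443 + (552/5 - 168/5)) + 16405 = (22443 + 384/5) + 16405 = 112599/5 + 16405 = 194624/5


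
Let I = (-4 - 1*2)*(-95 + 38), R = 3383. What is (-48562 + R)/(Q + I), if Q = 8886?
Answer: -45179/9228 ≈ -4.8959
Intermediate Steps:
I = 342 (I = (-4 - 2)*(-57) = -6*(-57) = 342)
(-48562 + R)/(Q + I) = (-48562 + 3383)/(8886 + 342) = -45179/9228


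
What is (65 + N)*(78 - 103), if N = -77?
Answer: 300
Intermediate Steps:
(65 + N)*(78 - 103) = (65 - 77)*(78 - 103) = -12*(-25) = 300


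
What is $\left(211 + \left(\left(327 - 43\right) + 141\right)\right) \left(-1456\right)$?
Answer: $-926016$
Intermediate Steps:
$\left(211 + \left(\left(327 - 43\right) + 141\right)\right) \left(-1456\right) = \left(211 + \left(284 + 141\right)\right) \left(-1456\right) = \left(211 + 425\right) \left(-1456\right) = 636 \left(-1456\right) = -926016$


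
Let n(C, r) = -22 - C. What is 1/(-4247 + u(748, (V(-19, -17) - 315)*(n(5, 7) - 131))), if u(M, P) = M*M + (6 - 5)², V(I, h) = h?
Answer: 1/555258 ≈ 1.8010e-6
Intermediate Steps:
u(M, P) = 1 + M² (u(M, P) = M² + 1² = M² + 1 = 1 + M²)
1/(-4247 + u(748, (V(-19, -17) - 315)*(n(5, 7) - 131))) = 1/(-4247 + (1 + 748²)) = 1/(-4247 + (1 + 559504)) = 1/(-4247 + 559505) = 1/555258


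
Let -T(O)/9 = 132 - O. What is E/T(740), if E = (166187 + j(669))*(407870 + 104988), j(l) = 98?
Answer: 42640296265/2736 ≈ 1.5585e+7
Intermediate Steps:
T(O) = -1188 + 9*O (T(O) = -9*(132 - O) = -1188 + 9*O)
E = 85280592530 (E = (166187 + 98)*(407870 + 104988) = 166285*512858 = 85280592530)
E/T(740) = 85280592530/(-1188 + 9*740) = 85280592530/(-1188 + 6660) = 85280592530/5472 = 85280592530*(1/5472) = 42640296265/2736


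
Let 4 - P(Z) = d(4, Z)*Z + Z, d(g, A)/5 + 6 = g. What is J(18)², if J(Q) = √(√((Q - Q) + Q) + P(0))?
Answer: 4 + 3*√2 ≈ 8.2426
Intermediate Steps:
d(g, A) = -30 + 5*g
P(Z) = 4 + 9*Z (P(Z) = 4 - ((-30 + 5*4)*Z + Z) = 4 - ((-30 + 20)*Z + Z) = 4 - (-10*Z + Z) = 4 - (-9)*Z = 4 + 9*Z)
J(Q) = √(4 + √Q) (J(Q) = √(√((Q - Q) + Q) + (4 + 9*0)) = √(√(0 + Q) + (4 + 0)) = √(√Q + 4) = √(4 + √Q))
J(18)² = (√(4 + √18))² = (√(4 + 3*√2))² = 4 + 3*√2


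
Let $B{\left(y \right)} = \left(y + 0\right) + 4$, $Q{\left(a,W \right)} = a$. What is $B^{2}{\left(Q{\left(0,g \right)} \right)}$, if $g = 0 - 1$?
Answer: $16$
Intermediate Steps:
$g = -1$
$B{\left(y \right)} = 4 + y$ ($B{\left(y \right)} = y + 4 = 4 + y$)
$B^{2}{\left(Q{\left(0,g \right)} \right)} = \left(4 + 0\right)^{2} = 4^{2} = 16$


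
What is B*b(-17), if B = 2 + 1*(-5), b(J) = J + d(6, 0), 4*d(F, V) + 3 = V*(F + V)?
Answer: 213/4 ≈ 53.250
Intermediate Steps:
d(F, V) = -¾ + V*(F + V)/4 (d(F, V) = -¾ + (V*(F + V))/4 = -¾ + V*(F + V)/4)
b(J) = -¾ + J (b(J) = J + (-¾ + (¼)*0² + (¼)*6*0) = J + (-¾ + (¼)*0 + 0) = J + (-¾ + 0 + 0) = J - ¾ = -¾ + J)
B = -3 (B = 2 - 5 = -3)
B*b(-17) = -3*(-¾ - 17) = -3*(-71/4) = 213/4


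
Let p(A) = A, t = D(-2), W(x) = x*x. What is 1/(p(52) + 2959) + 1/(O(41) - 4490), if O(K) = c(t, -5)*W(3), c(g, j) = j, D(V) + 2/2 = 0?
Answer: 1524/13654885 ≈ 0.00011161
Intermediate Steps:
W(x) = x²
D(V) = -1 (D(V) = -1 + 0 = -1)
t = -1
O(K) = -45 (O(K) = -5*3² = -5*9 = -45)
1/(p(52) + 2959) + 1/(O(41) - 4490) = 1/(52 + 2959) + 1/(-45 - 4490) = 1/3011 + 1/(-4535) = 1/3011 - 1/4535 = 1524/13654885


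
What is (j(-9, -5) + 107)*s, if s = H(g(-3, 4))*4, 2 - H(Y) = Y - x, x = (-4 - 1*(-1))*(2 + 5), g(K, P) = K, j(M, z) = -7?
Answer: -6400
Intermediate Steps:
x = -21 (x = (-4 + 1)*7 = -3*7 = -21)
H(Y) = -19 - Y (H(Y) = 2 - (Y - 1*(-21)) = 2 - (Y + 21) = 2 - (21 + Y) = 2 + (-21 - Y) = -19 - Y)
s = -64 (s = (-19 - 1*(-3))*4 = (-19 + 3)*4 = -16*4 = -64)
(j(-9, -5) + 107)*s = (-7 + 107)*(-64) = 100*(-64) = -6400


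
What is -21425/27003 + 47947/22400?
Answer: 814792841/604867200 ≈ 1.3471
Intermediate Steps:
-21425/27003 + 47947/22400 = 814792841/604867200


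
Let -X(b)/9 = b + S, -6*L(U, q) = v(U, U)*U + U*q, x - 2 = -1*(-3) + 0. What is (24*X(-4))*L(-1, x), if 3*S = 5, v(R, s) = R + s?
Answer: 252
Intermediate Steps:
S = 5/3 (S = (1/3)*5 = 5/3 ≈ 1.6667)
x = 5 (x = 2 + (-1*(-3) + 0) = 2 + (3 + 0) = 2 + 3 = 5)
L(U, q) = -U**2/3 - U*q/6 (L(U, q) = -((U + U)*U + U*q)/6 = -((2*U)*U + U*q)/6 = -(2*U**2 + U*q)/6 = -U**2/3 - U*q/6)
X(b) = -15 - 9*b (X(b) = -9*(b + 5/3) = -9*(5/3 + b) = -15 - 9*b)
(24*X(-4))*L(-1, x) = (24*(-15 - 9*(-4)))*(-1/6*(-1)*(5 + 2*(-1))) = (24*(-15 + 36))*(-1/6*(-1)*(5 - 2)) = (24*21)*(-1/6*(-1)*3) = 504*(1/2) = 252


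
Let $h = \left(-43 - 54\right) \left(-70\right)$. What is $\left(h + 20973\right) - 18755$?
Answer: $9008$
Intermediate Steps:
$h = 6790$ ($h = \left(-97\right) \left(-70\right) = 6790$)
$\left(h + 20973\right) - 18755 = \left(6790 + 20973\right) - 18755 = 27763 - 18755 = 9008$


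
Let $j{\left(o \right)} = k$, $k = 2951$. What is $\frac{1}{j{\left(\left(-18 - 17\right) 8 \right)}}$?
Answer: $\frac{1}{2951} \approx 0.00033887$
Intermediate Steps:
$j{\left(o \right)} = 2951$
$\frac{1}{j{\left(\left(-18 - 17\right) 8 \right)}} = \frac{1}{2951}$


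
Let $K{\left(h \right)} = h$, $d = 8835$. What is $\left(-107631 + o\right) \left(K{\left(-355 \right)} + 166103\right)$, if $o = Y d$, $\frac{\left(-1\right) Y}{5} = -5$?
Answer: $18769966512$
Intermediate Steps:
$Y = 25$ ($Y = \left(-5\right) \left(-5\right) = 25$)
$o = 220875$ ($o = 25 \cdot 8835 = 220875$)
$\left(-107631 + o\right) \left(K{\left(-355 \right)} + 166103\right) = \left(-107631 + 220875\right) \left(-355 + 166103\right) = 113244 \cdot 165748 = 18769966512$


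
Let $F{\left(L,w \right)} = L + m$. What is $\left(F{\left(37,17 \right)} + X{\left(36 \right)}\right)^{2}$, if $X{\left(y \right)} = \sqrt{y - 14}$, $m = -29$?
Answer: $\left(8 + \sqrt{22}\right)^{2} \approx 161.05$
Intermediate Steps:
$F{\left(L,w \right)} = -29 + L$ ($F{\left(L,w \right)} = L - 29 = -29 + L$)
$X{\left(y \right)} = \sqrt{-14 + y}$
$\left(F{\left(37,17 \right)} + X{\left(36 \right)}\right)^{2} = \left(\left(-29 + 37\right) + \sqrt{-14 + 36}\right)^{2} = \left(8 + \sqrt{22}\right)^{2}$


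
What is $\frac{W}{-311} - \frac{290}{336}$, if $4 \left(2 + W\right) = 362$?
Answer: $- \frac{59963}{52248} \approx -1.1477$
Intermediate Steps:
$W = \frac{177}{2}$ ($W = -2 + \frac{1}{4} \cdot 362 = -2 + \frac{181}{2} = \frac{177}{2} \approx 88.5$)
$\frac{W}{-311} - \frac{290}{336} = \frac{177}{2 \left(-311\right)} - \frac{290}{336} = \frac{177}{2} \left(- \frac{1}{311}\right) - \frac{145}{168} = - \frac{177}{622} - \frac{145}{168} = - \frac{59963}{52248}$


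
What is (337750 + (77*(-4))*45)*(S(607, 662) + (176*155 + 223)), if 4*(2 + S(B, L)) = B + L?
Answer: 18020105985/2 ≈ 9.0101e+9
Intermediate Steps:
S(B, L) = -2 + B/4 + L/4 (S(B, L) = -2 + (B + L)/4 = -2 + (B/4 + L/4) = -2 + B/4 + L/4)
(337750 + (77*(-4))*45)*(S(607, 662) + (176*155 + 223)) = (337750 + (77*(-4))*45)*((-2 + (1/4)*607 + (1/4)*662) + (176*155 + 223)) = (337750 - 308*45)*((-2 + 607/4 + 331/2) + (27280 + 223)) = (337750 - 13860)*(1261/4 + 27503) = 323890*(111273/4) = 18020105985/2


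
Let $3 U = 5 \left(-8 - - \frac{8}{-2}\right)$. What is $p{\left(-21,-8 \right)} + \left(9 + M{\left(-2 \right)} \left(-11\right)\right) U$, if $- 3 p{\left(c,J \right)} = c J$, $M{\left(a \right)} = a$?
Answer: $-676$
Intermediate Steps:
$p{\left(c,J \right)} = - \frac{J c}{3}$ ($p{\left(c,J \right)} = - \frac{c J}{3} = - \frac{J c}{3}$)
$U = -20$ ($U = \frac{5 \left(-8 - - \frac{8}{-2}\right)}{3} = \frac{5 \left(-8 - \left(-8\right) \left(- \frac{1}{2}\right)\right)}{3} = \frac{5 \left(-8 - 4\right)}{3} = \frac{5 \left(-12\right)}{3} = \frac{1}{3} \left(-60\right) = -20$)
$p{\left(-21,-8 \right)} + \left(9 + M{\left(-2 \right)} \left(-11\right)\right) U = \left(- \frac{1}{3}\right) \left(-8\right) \left(-21\right) + \left(9 - -22\right) \left(-20\right) = -56 + \left(9 + 22\right) \left(-20\right) = -56 + 31 \left(-20\right) = -56 - 620 = -676$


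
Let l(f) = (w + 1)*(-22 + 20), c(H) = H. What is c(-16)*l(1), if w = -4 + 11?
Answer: 256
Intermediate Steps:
w = 7
l(f) = -16 (l(f) = (7 + 1)*(-22 + 20) = 8*(-2) = -16)
c(-16)*l(1) = -16*(-16) = 256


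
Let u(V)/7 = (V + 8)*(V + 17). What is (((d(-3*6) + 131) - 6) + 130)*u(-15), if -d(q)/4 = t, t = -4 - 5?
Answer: -28518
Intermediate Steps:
t = -9
d(q) = 36 (d(q) = -4*(-9) = 36)
u(V) = 7*(8 + V)*(17 + V) (u(V) = 7*((V + 8)*(V + 17)) = 7*((8 + V)*(17 + V)) = 7*(8 + V)*(17 + V))
(((d(-3*6) + 131) - 6) + 130)*u(-15) = (((36 + 131) - 6) + 130)*(952 + 7*(-15)² + 175*(-15)) = ((167 - 6) + 130)*(952 + 7*225 - 2625) = (161 + 130)*(952 + 1575 - 2625) = 291*(-98) = -28518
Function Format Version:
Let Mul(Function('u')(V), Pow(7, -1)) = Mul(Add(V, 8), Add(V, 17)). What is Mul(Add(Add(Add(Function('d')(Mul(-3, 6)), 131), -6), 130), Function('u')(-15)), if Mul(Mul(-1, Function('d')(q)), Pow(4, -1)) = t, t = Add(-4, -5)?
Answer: -28518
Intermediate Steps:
t = -9
Function('d')(q) = 36 (Function('d')(q) = Mul(-4, -9) = 36)
Function('u')(V) = Mul(7, Add(8, V), Add(17, V)) (Function('u')(V) = Mul(7, Mul(Add(V, 8), Add(V, 17))) = Mul(7, Mul(Add(8, V), Add(17, V))) = Mul(7, Add(8, V), Add(17, V)))
Mul(Add(Add(Add(Function('d')(Mul(-3, 6)), 131), -6), 130), Function('u')(-15)) = Mul(Add(Add(Add(36, 131), -6), 130), Add(952, Mul(7, Pow(-15, 2)), Mul(175, -15))) = Mul(Add(Add(167, -6), 130), Add(952, Mul(7, 225), -2625)) = Mul(Add(161, 130), Add(952, 1575, -2625)) = Mul(291, -98) = -28518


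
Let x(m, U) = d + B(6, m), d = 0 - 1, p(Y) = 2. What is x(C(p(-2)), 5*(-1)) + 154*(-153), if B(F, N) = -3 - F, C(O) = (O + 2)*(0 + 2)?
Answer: -23572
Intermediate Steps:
C(O) = 4 + 2*O (C(O) = (2 + O)*2 = 4 + 2*O)
d = -1
x(m, U) = -10 (x(m, U) = -1 + (-3 - 1*6) = -1 + (-3 - 6) = -1 - 9 = -10)
x(C(p(-2)), 5*(-1)) + 154*(-153) = -10 + 154*(-153) = -10 - 23562 = -23572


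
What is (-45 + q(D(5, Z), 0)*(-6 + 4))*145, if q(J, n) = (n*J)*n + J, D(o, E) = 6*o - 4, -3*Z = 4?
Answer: -14065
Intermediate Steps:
Z = -4/3 (Z = -1/3*4 = -4/3 ≈ -1.3333)
D(o, E) = -4 + 6*o
q(J, n) = J + J*n**2 (q(J, n) = (J*n)*n + J = J*n**2 + J = J + J*n**2)
(-45 + q(D(5, Z), 0)*(-6 + 4))*145 = (-45 + ((-4 + 6*5)*(1 + 0**2))*(-6 + 4))*145 = (-45 + ((-4 + 30)*(1 + 0))*(-2))*145 = (-45 + (26*1)*(-2))*145 = (-45 + 26*(-2))*145 = (-45 - 52)*145 = -97*145 = -14065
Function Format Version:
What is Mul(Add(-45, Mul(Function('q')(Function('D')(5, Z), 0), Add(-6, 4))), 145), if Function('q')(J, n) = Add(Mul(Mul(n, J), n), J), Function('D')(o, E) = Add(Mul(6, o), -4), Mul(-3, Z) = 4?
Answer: -14065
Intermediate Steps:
Z = Rational(-4, 3) (Z = Mul(Rational(-1, 3), 4) = Rational(-4, 3) ≈ -1.3333)
Function('D')(o, E) = Add(-4, Mul(6, o))
Function('q')(J, n) = Add(J, Mul(J, Pow(n, 2))) (Function('q')(J, n) = Add(Mul(Mul(J, n), n), J) = Add(Mul(J, Pow(n, 2)), J) = Add(J, Mul(J, Pow(n, 2))))
Mul(Add(-45, Mul(Function('q')(Function('D')(5, Z), 0), Add(-6, 4))), 145) = Mul(Add(-45, Mul(Mul(Add(-4, Mul(6, 5)), Add(1, Pow(0, 2))), Add(-6, 4))), 145) = Mul(Add(-45, Mul(Mul(Add(-4, 30), Add(1, 0)), -2)), 145) = Mul(Add(-45, Mul(Mul(26, 1), -2)), 145) = Mul(Add(-45, Mul(26, -2)), 145) = Mul(Add(-45, -52), 145) = Mul(-97, 145) = -14065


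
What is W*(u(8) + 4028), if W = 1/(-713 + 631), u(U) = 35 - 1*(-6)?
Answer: -4069/82 ≈ -49.622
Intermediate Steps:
u(U) = 41 (u(U) = 35 + 6 = 41)
W = -1/82 (W = 1/(-82) = -1/82 ≈ -0.012195)
W*(u(8) + 4028) = -(41 + 4028)/82 = -1/82*4069 = -4069/82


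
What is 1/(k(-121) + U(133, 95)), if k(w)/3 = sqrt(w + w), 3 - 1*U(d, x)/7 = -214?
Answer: 1519/2309539 - 33*I*sqrt(2)/2309539 ≈ 0.00065771 - 2.0207e-5*I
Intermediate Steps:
U(d, x) = 1519 (U(d, x) = 21 - 7*(-214) = 21 + 1498 = 1519)
k(w) = 3*sqrt(2)*sqrt(w) (k(w) = 3*sqrt(w + w) = 3*sqrt(2*w) = 3*(sqrt(2)*sqrt(w)) = 3*sqrt(2)*sqrt(w))
1/(k(-121) + U(133, 95)) = 1/(3*sqrt(2)*sqrt(-121) + 1519) = 1/(3*sqrt(2)*(11*I) + 1519) = 1/(33*I*sqrt(2) + 1519) = 1/(1519 + 33*I*sqrt(2))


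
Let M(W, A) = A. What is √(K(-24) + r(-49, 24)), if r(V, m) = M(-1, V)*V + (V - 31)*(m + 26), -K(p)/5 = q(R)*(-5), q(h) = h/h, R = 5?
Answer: I*√1574 ≈ 39.674*I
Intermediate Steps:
q(h) = 1
K(p) = 25 (K(p) = -5*(-5) = 25)
r(V, m) = V² + (-31 + V)*(26 + m) (r(V, m) = V*V + (V - 31)*(m + 26) = V² + (-31 + V)*(26 + m))
√(K(-24) + r(-49, 24)) = √(25 + (-806 + (-49)² - 31*24 + 26*(-49) - 49*24)) = √(25 + (-806 + 2401 - 744 - 1274 - 1176)) = √(25 - 1599) = √(-1574) = I*√1574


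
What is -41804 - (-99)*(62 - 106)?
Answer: -46160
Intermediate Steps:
-41804 - (-99)*(62 - 106) = -41804 - (-99)*(-44) = -41804 - 1*4356 = -41804 - 4356 = -46160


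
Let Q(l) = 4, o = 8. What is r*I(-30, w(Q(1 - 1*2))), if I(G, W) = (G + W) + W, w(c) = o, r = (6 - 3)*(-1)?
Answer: 42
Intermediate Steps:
r = -3 (r = 3*(-1) = -3)
w(c) = 8
I(G, W) = G + 2*W
r*I(-30, w(Q(1 - 1*2))) = -3*(-30 + 2*8) = -3*(-30 + 16) = -3*(-14) = 42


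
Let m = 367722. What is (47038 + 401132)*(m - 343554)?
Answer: 10831372560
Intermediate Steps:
(47038 + 401132)*(m - 343554) = (47038 + 401132)*(367722 - 343554) = 448170*24168 = 10831372560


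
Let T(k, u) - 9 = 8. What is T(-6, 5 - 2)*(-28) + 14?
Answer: -462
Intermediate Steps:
T(k, u) = 17 (T(k, u) = 9 + 8 = 17)
T(-6, 5 - 2)*(-28) + 14 = 17*(-28) + 14 = -476 + 14 = -462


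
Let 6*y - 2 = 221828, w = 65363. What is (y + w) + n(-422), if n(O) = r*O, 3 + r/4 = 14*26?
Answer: -1521100/3 ≈ -5.0703e+5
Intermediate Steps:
y = 110915/3 (y = 1/3 + (1/6)*221828 = 1/3 + 110914/3 = 110915/3 ≈ 36972.)
r = 1444 (r = -12 + 4*(14*26) = -12 + 4*364 = -12 + 1456 = 1444)
n(O) = 1444*O
(y + w) + n(-422) = (110915/3 + 65363) + 1444*(-422) = 307004/3 - 609368 = -1521100/3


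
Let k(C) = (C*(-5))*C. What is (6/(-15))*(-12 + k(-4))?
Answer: 184/5 ≈ 36.800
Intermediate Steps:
k(C) = -5*C² (k(C) = (-5*C)*C = -5*C²)
(6/(-15))*(-12 + k(-4)) = (6/(-15))*(-12 - 5*(-4)²) = (6*(-1/15))*(-12 - 5*16) = -2*(-12 - 80)/5 = -⅖*(-92) = 184/5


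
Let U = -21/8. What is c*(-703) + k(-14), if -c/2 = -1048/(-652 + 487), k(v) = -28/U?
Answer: 1475248/165 ≈ 8940.9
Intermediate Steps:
U = -21/8 (U = -21*⅛ = -21/8 ≈ -2.6250)
k(v) = 32/3 (k(v) = -28/(-21/8) = -28*(-8/21) = 32/3)
c = -2096/165 (c = -(-2096)/(-652 + 487) = -(-2096)/(-165) = -(-2096)*(-1)/165 = -2*1048/165 = -2096/165 ≈ -12.703)
c*(-703) + k(-14) = -2096/165*(-703) + 32/3 = 1473488/165 + 32/3 = 1475248/165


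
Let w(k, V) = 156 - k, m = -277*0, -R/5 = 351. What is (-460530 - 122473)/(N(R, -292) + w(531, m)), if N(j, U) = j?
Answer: 583003/2130 ≈ 273.71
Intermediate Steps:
R = -1755 (R = -5*351 = -1755)
m = 0
(-460530 - 122473)/(N(R, -292) + w(531, m)) = (-460530 - 122473)/(-1755 + (156 - 1*531)) = -583003/(-1755 + (156 - 531)) = -583003/(-1755 - 375) = -583003/(-2130) = -583003*(-1/2130) = 583003/2130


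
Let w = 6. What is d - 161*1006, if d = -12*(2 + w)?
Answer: -162062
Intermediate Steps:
d = -96 (d = -12*(2 + 6) = -12*8 = -96)
d - 161*1006 = -96 - 161*1006 = -96 - 161966 = -162062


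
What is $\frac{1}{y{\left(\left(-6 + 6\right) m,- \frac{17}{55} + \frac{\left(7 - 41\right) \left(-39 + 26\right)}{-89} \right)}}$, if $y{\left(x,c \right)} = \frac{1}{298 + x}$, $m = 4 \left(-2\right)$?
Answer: $298$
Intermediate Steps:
$m = -8$
$\frac{1}{y{\left(\left(-6 + 6\right) m,- \frac{17}{55} + \frac{\left(7 - 41\right) \left(-39 + 26\right)}{-89} \right)}} = \frac{1}{\frac{1}{298 + \left(-6 + 6\right) \left(-8\right)}} = \frac{1}{\frac{1}{298 + 0 \left(-8\right)}} = \frac{1}{\frac{1}{298 + 0}} = \frac{1}{\frac{1}{298}} = 298$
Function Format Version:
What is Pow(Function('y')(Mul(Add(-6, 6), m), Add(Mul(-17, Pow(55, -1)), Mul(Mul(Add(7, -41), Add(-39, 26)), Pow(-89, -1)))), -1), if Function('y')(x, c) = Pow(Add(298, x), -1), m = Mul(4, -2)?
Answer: 298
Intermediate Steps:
m = -8
Pow(Function('y')(Mul(Add(-6, 6), m), Add(Mul(-17, Pow(55, -1)), Mul(Mul(Add(7, -41), Add(-39, 26)), Pow(-89, -1)))), -1) = Pow(Pow(Add(298, Mul(Add(-6, 6), -8)), -1), -1) = Pow(Pow(Add(298, Mul(0, -8)), -1), -1) = Pow(Pow(Add(298, 0), -1), -1) = Pow(Pow(298, -1), -1) = Pow(Rational(1, 298), -1) = 298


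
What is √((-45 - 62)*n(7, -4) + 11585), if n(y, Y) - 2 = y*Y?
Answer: √14367 ≈ 119.86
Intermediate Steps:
n(y, Y) = 2 + Y*y (n(y, Y) = 2 + y*Y = 2 + Y*y)
√((-45 - 62)*n(7, -4) + 11585) = √((-45 - 62)*(2 - 4*7) + 11585) = √(-107*(2 - 28) + 11585) = √(-107*(-26) + 11585) = √(2782 + 11585) = √14367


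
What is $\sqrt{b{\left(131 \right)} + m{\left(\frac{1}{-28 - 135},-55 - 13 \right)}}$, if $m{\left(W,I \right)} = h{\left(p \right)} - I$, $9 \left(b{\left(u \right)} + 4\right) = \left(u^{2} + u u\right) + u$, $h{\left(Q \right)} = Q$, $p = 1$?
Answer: $\frac{\sqrt{35038}}{3} \approx 62.395$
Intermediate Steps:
$b{\left(u \right)} = -4 + \frac{u}{9} + \frac{2 u^{2}}{9}$ ($b{\left(u \right)} = -4 + \frac{\left(u^{2} + u u\right) + u}{9} = -4 + \frac{\left(u^{2} + u^{2}\right) + u}{9} = -4 + \frac{2 u^{2} + u}{9} = -4 + \frac{u + 2 u^{2}}{9} = -4 + \left(\frac{u}{9} + \frac{2 u^{2}}{9}\right) = -4 + \frac{u}{9} + \frac{2 u^{2}}{9}$)
$m{\left(W,I \right)} = 1 - I$
$\sqrt{b{\left(131 \right)} + m{\left(\frac{1}{-28 - 135},-55 - 13 \right)}} = \sqrt{\left(-4 + \frac{1}{9} \cdot 131 + \frac{2 \cdot 131^{2}}{9}\right) + \left(1 - \left(-55 - 13\right)\right)} = \sqrt{\left(-4 + \frac{131}{9} + \frac{2}{9} \cdot 17161\right) + \left(1 - \left(-55 - 13\right)\right)} = \sqrt{\left(-4 + \frac{131}{9} + \frac{34322}{9}\right) + \left(1 - -68\right)} = \sqrt{\frac{34417}{9} + \left(1 + 68\right)} = \sqrt{\frac{34417}{9} + 69} = \sqrt{\frac{35038}{9}} = \frac{\sqrt{35038}}{3}$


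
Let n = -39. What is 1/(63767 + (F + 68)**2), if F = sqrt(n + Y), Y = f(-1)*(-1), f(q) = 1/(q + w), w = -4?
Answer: 1708805/116818522241 - 680*I*sqrt(970)/116818522241 ≈ 1.4628e-5 - 1.8129e-7*I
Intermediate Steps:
f(q) = 1/(-4 + q) (f(q) = 1/(q - 4) = 1/(-4 + q))
Y = 1/5 (Y = -1/(-4 - 1) = -1/(-5) = -1/5*(-1) = 1/5 ≈ 0.20000)
F = I*sqrt(970)/5 (F = sqrt(-39 + 1/5) = sqrt(-194/5) = I*sqrt(970)/5 ≈ 6.229*I)
1/(63767 + (F + 68)**2) = 1/(63767 + (I*sqrt(970)/5 + 68)**2) = 1/(63767 + (68 + I*sqrt(970)/5)**2)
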